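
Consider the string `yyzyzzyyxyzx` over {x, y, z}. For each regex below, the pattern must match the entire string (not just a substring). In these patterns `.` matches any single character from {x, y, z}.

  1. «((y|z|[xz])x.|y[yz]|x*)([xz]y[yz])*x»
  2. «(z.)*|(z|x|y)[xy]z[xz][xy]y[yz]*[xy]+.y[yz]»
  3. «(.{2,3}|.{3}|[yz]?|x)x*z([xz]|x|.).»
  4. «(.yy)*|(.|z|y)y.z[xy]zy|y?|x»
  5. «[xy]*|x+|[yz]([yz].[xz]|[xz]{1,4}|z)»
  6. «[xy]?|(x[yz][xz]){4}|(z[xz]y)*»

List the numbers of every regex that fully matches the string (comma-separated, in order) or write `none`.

1 → match
2 → no match
3 → no match
4 → no match
5 → no match
6 → no match

1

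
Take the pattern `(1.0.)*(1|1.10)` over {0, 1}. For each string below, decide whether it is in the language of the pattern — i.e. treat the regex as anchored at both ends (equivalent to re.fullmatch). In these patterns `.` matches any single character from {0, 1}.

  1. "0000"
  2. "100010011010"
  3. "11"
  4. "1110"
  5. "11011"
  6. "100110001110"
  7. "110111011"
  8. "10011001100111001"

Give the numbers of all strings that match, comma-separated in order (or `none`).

2, 4, 5, 6, 7, 8

1. "0000" → no match
2. "100010011010" → match
3. "11" → no match
4. "1110" → match
5. "11011" → match
6. "100110001110" → match
7. "110111011" → match
8 → match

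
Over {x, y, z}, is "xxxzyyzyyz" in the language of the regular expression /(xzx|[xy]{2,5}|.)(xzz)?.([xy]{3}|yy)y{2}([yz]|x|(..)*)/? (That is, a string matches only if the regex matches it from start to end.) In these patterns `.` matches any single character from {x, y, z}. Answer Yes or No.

No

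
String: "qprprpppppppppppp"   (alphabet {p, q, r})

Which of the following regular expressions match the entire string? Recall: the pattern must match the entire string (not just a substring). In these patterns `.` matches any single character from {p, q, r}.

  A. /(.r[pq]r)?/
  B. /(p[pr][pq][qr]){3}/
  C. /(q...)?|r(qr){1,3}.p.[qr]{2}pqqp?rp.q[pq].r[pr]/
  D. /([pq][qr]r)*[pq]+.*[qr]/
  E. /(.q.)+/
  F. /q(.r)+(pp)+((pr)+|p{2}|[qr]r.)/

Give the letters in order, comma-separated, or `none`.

A → no match
B → no match — must start with "p"
C → no match
D → no match
E → no match
F → match

F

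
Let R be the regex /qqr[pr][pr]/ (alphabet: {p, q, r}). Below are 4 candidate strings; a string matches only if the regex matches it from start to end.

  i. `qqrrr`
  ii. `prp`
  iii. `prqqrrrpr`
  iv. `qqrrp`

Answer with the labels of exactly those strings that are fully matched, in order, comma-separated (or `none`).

i → match
ii → no match — must start with `qqr`
iii → no match — must start with `qqr`
iv → match

i, iv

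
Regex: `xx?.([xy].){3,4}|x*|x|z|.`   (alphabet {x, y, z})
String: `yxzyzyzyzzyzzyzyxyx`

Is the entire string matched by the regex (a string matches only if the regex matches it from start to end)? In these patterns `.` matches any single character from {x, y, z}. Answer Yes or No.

No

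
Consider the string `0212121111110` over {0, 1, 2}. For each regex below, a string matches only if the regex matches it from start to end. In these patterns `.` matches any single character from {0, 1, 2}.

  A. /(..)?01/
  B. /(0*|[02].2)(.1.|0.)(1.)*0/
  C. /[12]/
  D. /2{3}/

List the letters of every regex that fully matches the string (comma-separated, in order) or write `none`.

B

A → no match — must end with `01`
B → match
C → no match
D → no match — must start with `2`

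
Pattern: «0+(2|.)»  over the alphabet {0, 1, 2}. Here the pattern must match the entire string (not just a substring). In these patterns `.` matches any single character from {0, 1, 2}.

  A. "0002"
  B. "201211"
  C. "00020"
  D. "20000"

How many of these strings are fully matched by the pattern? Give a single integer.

1

A → match
B → no match — must start with "0"
C → no match
D → no match — must start with "0"
Total matched: 1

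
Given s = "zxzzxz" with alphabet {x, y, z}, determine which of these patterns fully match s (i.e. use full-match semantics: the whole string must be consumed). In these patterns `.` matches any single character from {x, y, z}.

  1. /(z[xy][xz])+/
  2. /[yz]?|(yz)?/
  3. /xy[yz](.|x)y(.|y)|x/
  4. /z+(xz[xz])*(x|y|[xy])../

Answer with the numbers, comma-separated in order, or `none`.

1

1 → match
2 → no match
3 → no match
4 → no match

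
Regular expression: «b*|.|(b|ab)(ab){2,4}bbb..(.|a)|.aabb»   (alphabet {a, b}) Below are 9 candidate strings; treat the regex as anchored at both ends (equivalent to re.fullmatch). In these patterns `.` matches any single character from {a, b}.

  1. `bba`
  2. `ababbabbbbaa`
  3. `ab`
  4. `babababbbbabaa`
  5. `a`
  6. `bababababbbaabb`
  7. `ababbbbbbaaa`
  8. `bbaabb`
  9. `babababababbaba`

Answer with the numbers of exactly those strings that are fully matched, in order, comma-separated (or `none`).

5

1 → no match
2 → no match
3 → no match
4 → no match
5 → match
6 → no match
7 → no match
8 → no match
9 → no match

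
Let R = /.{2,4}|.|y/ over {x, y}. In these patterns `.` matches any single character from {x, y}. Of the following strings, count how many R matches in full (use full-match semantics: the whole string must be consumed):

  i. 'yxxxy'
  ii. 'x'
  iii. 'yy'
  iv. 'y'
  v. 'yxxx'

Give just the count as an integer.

4

i → no match
ii → match
iii → match
iv → match
v → match
Total matched: 4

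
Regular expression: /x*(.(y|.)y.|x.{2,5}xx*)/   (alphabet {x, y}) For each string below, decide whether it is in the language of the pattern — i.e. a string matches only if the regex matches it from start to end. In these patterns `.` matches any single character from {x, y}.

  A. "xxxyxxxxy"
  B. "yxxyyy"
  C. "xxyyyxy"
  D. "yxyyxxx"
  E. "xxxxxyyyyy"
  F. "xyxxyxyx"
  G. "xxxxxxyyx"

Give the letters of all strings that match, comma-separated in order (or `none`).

A → no match
B → no match
C → no match
D → no match
E → no match
F → no match
G → match

G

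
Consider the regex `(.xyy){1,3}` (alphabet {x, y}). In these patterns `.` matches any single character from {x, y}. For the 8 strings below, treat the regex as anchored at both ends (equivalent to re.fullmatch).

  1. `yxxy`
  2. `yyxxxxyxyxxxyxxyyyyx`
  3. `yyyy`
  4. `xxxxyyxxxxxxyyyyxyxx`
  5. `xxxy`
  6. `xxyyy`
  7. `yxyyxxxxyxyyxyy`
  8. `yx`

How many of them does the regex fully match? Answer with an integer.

0

1 → no match — must end with `xyy`
2 → no match — must end with `xyy`
3 → no match — must end with `xyy`
4 → no match — must end with `xyy`
5 → no match — must end with `xyy`
6 → no match — must end with `xyy`
7 → no match
8 → no match — must end with `xyy`
Total matched: 0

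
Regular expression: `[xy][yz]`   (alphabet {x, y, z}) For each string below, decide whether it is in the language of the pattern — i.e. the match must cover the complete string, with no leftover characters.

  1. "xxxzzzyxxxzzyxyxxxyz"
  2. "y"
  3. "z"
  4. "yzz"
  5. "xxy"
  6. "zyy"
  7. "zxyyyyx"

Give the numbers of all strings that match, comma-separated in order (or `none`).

none

1 → no match
2 → no match
3 → no match
4 → no match
5 → no match
6 → no match
7 → no match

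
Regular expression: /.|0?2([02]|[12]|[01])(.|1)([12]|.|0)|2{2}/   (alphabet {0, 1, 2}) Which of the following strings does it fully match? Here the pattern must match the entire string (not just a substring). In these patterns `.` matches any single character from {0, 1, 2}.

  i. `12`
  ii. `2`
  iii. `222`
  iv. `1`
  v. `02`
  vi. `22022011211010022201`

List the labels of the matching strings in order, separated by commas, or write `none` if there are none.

i → no match
ii → match
iii → no match
iv → match
v → no match
vi → no match

ii, iv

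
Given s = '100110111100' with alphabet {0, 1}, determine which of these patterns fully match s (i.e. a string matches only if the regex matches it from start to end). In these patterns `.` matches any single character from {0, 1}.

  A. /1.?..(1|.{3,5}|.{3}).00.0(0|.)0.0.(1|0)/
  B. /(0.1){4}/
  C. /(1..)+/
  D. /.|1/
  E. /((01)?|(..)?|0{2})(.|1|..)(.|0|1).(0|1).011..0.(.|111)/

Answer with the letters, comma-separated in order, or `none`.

A → no match
B → no match — must start with '0'
C → match
D → no match
E → no match

C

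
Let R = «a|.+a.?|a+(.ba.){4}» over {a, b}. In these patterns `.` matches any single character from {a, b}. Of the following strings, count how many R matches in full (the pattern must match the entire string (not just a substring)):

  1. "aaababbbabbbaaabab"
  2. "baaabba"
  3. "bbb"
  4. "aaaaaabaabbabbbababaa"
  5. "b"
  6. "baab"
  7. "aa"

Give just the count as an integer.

1 → match
2 → match
3 → no match
4 → match
5 → no match
6 → match
7 → match
Total matched: 5

5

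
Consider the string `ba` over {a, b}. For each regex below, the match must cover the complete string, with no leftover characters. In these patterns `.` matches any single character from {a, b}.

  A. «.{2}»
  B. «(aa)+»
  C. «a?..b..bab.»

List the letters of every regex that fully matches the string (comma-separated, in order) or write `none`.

A → match
B → no match — must start with `aa`
C → no match

A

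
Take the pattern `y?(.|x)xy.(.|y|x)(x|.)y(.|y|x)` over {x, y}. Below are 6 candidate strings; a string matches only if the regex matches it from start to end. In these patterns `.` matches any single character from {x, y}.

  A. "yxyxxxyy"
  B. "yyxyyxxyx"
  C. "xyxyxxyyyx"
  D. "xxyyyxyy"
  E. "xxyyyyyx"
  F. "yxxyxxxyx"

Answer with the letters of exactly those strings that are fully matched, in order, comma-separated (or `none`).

A, B, D, E, F

A → match
B → match
C → no match
D → match
E → match
F → match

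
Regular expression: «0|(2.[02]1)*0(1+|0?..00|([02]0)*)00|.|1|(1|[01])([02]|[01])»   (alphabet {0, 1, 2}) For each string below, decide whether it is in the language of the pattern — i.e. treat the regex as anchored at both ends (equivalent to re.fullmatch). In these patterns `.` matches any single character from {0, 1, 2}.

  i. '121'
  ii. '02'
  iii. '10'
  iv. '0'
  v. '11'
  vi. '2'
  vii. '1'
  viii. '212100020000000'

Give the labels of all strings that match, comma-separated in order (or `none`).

i → no match
ii → match
iii → match
iv → match
v → match
vi → match
vii → match
viii → match

ii, iii, iv, v, vi, vii, viii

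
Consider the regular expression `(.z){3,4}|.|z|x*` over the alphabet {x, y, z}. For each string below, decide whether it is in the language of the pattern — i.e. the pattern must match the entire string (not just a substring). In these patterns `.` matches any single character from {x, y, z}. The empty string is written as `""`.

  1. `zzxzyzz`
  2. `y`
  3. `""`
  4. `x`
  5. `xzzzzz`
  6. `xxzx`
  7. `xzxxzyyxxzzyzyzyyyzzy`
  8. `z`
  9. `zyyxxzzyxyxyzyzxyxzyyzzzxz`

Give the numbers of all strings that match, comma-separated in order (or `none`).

1 → no match
2 → match
3 → match
4 → match
5 → match
6 → no match
7 → no match
8 → match
9 → no match

2, 3, 4, 5, 8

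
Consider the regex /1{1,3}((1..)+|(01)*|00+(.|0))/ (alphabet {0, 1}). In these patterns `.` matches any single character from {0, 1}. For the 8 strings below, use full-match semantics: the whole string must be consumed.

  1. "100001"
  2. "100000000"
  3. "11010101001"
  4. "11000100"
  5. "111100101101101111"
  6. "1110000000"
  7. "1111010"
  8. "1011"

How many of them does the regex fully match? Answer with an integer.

1. "100001" → match
2. "100000000" → match
3. "11010101001" → no match
4. "11000100" → no match
5 → match
6. "1110000000" → match
7. "1111010" → no match
8. "1011" → no match
Total matched: 4

4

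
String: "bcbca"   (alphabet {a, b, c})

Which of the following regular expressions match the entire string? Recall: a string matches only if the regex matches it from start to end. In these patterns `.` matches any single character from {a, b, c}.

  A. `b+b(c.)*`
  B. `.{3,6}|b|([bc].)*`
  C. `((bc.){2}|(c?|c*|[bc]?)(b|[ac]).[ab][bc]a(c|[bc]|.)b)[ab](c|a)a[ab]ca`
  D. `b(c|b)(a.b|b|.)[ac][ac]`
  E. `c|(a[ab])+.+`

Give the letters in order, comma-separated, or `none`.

A → no match
B → match
C → no match
D → match
E → no match

B, D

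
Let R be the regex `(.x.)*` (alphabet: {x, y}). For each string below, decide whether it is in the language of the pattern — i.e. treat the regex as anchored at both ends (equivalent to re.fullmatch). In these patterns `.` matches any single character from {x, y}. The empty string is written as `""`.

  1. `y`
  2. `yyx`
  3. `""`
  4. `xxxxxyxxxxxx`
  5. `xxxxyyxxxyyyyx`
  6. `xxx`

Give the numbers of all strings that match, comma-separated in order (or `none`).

3, 4, 6

1 → no match
2 → no match
3 → match
4 → match
5 → no match
6 → match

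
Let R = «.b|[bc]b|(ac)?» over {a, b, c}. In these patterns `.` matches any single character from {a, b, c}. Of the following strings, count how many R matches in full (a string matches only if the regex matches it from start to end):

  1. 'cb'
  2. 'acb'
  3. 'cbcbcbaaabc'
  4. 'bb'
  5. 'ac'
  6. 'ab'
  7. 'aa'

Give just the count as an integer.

4

1. 'cb' → match
2. 'acb' → no match
3. 'cbcbcbaaabc' → no match
4. 'bb' → match
5. 'ac' → match
6. 'ab' → match
7. 'aa' → no match
Total matched: 4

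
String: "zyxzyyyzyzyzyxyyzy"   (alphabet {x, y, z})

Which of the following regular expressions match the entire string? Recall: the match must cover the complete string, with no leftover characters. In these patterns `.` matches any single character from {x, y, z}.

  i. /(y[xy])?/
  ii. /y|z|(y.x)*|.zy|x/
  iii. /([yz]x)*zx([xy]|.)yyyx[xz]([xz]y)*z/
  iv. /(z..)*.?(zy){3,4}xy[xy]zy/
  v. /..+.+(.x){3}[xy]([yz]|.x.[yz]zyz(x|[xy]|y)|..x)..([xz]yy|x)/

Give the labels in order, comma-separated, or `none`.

iv

i → no match
ii → no match
iii → no match — must end with "z"
iv → match
v → no match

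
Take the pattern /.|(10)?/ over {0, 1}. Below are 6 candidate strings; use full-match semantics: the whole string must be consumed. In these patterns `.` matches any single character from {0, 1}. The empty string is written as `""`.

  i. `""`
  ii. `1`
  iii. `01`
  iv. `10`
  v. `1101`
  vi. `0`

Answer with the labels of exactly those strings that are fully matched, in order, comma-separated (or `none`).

i → match
ii → match
iii → no match
iv → match
v → no match
vi → match

i, ii, iv, vi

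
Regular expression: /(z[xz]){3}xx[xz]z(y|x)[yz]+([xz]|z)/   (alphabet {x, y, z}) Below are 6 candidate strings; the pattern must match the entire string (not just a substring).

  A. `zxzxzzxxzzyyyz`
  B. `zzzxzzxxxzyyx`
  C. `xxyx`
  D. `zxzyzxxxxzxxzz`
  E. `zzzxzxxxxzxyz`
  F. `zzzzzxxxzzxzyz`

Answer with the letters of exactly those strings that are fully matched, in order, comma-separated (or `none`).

A → match
B → match
C → no match — must start with `z`
D → no match
E → match
F → match

A, B, E, F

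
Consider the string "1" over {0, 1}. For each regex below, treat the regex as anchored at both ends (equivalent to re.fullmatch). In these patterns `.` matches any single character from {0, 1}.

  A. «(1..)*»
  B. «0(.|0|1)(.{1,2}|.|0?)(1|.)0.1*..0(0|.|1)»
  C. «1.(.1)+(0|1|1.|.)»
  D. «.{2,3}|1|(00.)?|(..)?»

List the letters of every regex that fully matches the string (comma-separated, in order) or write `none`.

D

A → no match
B → no match — must start with "0"
C → no match
D → match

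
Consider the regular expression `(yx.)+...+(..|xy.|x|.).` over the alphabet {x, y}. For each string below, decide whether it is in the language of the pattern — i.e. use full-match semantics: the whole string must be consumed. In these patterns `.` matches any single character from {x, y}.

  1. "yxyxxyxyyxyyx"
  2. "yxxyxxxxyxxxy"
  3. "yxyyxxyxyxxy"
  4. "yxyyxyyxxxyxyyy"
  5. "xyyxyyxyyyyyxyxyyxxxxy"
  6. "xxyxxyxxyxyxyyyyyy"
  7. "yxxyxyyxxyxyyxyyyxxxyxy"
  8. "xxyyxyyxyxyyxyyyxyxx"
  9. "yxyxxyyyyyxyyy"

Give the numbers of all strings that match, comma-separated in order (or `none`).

1 → match
2 → match
3. "yxyyxxyxyxxy" → match
4 → match
5 → no match — must start with "yx"
6 → no match — must start with "yx"
7 → match
8 → no match — must start with "yx"
9 → match

1, 2, 3, 4, 7, 9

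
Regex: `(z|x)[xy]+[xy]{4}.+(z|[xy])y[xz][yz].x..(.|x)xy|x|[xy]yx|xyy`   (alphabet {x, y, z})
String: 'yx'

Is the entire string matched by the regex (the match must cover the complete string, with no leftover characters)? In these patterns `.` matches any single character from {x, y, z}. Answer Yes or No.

No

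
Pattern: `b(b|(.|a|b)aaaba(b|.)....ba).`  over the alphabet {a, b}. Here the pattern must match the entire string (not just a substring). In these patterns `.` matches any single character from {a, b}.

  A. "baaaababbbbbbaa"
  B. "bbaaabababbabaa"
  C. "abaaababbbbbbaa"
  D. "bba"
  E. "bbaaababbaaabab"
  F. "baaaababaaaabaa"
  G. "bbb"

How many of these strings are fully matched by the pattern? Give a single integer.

A → match
B → match
C → no match — must start with "b"
D. "bba" → match
E → match
F → match
G. "bbb" → match
Total matched: 6

6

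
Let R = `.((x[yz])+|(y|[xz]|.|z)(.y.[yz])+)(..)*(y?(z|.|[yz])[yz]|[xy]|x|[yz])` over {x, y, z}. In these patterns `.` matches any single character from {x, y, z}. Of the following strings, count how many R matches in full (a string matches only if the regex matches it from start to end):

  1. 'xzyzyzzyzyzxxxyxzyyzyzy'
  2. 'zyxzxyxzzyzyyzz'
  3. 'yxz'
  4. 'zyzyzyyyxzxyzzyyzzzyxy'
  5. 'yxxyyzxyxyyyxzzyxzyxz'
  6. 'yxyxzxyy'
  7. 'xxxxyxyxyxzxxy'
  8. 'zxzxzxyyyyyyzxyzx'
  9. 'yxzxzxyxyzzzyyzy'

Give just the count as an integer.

4

1 → no match
2 → no match
3 → no match
4 → match
5 → match
6 → match
7 → no match
8 → no match
9 → match
Total matched: 4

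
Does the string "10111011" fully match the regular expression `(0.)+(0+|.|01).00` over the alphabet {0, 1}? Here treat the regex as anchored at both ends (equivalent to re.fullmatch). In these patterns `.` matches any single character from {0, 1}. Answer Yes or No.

No

Every match must start with "0", but "10111011" does not.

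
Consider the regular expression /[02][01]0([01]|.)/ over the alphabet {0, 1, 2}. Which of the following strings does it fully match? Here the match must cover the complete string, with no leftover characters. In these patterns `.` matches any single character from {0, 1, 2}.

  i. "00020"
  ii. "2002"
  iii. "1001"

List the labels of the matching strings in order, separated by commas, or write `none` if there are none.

ii

i → no match
ii → match
iii → no match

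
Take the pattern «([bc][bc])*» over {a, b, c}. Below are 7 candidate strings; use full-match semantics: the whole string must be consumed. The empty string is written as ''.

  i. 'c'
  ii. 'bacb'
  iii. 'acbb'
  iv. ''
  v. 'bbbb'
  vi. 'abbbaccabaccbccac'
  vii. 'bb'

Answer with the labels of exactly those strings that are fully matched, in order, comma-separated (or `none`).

iv, v, vii

i → no match
ii → no match
iii → no match
iv → match
v → match
vi → no match
vii → match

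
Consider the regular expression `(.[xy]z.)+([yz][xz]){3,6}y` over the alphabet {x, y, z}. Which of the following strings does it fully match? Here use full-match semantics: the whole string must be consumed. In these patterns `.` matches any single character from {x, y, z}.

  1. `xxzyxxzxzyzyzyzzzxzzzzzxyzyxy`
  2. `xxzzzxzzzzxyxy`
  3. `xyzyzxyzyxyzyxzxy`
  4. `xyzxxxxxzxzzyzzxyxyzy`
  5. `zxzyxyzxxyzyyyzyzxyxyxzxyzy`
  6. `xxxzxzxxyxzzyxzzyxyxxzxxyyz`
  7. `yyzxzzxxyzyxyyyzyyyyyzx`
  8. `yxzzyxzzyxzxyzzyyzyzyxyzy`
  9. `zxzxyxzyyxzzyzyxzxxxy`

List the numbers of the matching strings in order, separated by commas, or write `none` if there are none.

1, 3, 5

1 → match
2 → no match
3 → match
4 → no match
5 → match
6 → no match — must end with `y`
7 → no match — must end with `y`
8 → no match
9 → no match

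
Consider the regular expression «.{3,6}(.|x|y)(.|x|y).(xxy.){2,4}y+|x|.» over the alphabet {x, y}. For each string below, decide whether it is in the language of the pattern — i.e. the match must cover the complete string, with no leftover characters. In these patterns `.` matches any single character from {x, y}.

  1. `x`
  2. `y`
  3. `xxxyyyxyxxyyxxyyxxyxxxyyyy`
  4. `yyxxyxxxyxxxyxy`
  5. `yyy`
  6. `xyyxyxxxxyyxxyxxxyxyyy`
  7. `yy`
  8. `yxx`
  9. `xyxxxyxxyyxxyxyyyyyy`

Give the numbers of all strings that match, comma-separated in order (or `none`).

1, 2, 3, 4, 6, 9

1 → match
2 → match
3 → match
4 → match
5 → no match
6 → match
7 → no match
8 → no match
9 → match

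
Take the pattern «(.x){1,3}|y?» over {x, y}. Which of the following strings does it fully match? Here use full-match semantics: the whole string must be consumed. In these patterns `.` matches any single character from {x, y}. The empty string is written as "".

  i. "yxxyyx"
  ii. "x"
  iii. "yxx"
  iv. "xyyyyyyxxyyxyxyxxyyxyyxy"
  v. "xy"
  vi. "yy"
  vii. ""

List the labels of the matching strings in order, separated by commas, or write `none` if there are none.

i → no match
ii → no match
iii → no match
iv → no match
v → no match
vi → no match
vii → match

vii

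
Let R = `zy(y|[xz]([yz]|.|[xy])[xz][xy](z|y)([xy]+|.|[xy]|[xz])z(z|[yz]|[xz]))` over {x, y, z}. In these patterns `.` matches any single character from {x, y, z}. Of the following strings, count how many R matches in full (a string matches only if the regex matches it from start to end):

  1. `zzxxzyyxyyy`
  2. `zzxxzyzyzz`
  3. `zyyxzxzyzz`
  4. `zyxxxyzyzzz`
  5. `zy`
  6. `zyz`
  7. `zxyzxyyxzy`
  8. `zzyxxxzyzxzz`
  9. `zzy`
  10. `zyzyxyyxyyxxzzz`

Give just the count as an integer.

0

1 → no match — must start with `zy`
2 → no match — must start with `zy`
3 → no match
4 → no match
5 → no match
6 → no match
7 → no match — must start with `zy`
8 → no match — must start with `zy`
9 → no match — must start with `zy`
10 → no match
Total matched: 0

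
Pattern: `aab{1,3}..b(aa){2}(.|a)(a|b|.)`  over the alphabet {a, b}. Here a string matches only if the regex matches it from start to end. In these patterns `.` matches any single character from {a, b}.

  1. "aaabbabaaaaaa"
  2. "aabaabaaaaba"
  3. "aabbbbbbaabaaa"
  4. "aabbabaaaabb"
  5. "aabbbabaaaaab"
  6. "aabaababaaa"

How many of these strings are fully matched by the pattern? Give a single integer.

1 → no match — must start with "aab"
2 → match
3 → no match
4 → match
5 → match
6 → no match
Total matched: 3

3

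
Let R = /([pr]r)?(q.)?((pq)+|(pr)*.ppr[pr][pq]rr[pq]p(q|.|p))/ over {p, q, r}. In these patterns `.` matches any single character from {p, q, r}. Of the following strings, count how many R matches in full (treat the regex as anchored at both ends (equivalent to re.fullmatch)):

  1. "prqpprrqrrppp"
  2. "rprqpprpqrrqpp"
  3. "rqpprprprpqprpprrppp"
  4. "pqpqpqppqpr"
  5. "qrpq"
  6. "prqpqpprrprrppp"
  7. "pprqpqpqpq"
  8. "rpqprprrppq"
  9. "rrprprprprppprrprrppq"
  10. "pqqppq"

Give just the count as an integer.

4

1 → match
2 → no match
3 → no match
4 → no match
5 → match
6 → match
7 → no match
8 → no match
9 → match
10 → no match
Total matched: 4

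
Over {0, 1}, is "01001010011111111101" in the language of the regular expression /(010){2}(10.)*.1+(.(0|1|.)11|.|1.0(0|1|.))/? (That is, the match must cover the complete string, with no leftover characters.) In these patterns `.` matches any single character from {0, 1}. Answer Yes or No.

Yes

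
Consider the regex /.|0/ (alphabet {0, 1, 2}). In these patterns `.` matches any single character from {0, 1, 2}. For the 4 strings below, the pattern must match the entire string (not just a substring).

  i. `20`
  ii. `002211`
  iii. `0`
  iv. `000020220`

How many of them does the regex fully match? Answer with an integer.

1

i → no match
ii → no match
iii → match
iv → no match
Total matched: 1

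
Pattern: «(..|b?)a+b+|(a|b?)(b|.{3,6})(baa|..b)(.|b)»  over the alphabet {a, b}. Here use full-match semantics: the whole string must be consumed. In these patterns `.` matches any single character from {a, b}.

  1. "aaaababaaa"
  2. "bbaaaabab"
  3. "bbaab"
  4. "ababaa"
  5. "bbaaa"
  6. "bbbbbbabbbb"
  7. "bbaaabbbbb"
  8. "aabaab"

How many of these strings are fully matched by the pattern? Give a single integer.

5

1 → match
2 → no match
3 → match
4 → no match
5 → match
6 → match
7 → match
8 → no match
Total matched: 5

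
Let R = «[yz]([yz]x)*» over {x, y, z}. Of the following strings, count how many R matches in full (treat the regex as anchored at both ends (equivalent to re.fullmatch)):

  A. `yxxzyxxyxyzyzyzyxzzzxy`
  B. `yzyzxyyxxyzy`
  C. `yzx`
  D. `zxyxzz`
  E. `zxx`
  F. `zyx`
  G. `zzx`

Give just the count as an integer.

A → no match
B → no match
C → match
D → no match
E → no match
F → match
G → match
Total matched: 3

3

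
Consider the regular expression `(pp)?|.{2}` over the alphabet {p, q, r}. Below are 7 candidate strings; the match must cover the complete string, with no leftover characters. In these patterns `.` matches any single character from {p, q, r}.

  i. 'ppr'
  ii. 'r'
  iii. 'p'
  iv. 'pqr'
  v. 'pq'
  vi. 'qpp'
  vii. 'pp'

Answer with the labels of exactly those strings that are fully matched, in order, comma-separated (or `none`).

v, vii

i → no match
ii → no match
iii → no match
iv → no match
v → match
vi → no match
vii → match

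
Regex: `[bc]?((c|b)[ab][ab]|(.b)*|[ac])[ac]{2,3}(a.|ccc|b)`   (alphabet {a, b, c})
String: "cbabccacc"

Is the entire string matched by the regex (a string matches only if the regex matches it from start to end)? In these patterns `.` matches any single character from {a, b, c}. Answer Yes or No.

No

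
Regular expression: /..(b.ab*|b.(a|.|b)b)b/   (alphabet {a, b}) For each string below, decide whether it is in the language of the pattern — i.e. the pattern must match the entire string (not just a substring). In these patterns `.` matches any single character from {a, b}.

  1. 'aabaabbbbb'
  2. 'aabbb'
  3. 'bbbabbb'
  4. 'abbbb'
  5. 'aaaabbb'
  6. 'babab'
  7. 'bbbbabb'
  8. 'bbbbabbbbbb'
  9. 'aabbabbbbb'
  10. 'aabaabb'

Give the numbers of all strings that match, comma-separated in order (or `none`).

1, 3, 7, 8, 9, 10

1 → match
2 → no match
3 → match
4 → no match
5 → no match
6 → no match
7 → match
8 → match
9 → match
10 → match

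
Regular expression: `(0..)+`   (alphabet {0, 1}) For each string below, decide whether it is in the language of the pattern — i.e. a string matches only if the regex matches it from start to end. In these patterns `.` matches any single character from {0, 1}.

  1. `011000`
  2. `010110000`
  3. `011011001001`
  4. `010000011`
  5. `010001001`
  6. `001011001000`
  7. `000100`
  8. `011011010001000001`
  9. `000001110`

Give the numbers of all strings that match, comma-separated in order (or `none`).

1. `011000` → match
2. `010110000` → no match
3. `011011001001` → match
4. `010000011` → match
5. `010001001` → match
6. `001011001000` → match
7. `000100` → no match
8 → match
9. `000001110` → no match

1, 3, 4, 5, 6, 8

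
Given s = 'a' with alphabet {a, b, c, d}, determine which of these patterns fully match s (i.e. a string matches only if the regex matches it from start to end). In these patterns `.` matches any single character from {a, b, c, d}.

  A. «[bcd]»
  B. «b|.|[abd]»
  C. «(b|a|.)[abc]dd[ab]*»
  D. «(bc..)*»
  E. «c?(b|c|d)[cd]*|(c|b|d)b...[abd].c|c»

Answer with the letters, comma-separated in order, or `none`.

A → no match
B → match
C → no match
D → no match
E → no match

B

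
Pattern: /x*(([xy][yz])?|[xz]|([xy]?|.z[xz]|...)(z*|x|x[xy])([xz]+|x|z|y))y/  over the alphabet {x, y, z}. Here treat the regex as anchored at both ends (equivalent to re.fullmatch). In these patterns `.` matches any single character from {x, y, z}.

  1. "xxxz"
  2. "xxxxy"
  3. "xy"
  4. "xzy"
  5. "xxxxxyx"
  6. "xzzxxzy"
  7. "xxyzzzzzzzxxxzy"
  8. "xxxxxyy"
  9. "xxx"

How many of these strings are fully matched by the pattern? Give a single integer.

6

1 → no match — must end with "y"
2 → match
3 → match
4 → match
5 → no match — must end with "y"
6 → match
7 → match
8 → match
9 → no match — must end with "y"
Total matched: 6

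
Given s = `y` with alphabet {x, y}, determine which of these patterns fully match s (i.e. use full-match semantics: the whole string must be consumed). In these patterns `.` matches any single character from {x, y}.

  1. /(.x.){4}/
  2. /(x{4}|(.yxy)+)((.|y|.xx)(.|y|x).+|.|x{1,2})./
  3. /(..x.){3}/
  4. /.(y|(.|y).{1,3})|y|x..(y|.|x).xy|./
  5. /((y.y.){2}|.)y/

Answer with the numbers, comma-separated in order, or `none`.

4

1 → no match
2 → no match
3 → no match
4 → match
5 → no match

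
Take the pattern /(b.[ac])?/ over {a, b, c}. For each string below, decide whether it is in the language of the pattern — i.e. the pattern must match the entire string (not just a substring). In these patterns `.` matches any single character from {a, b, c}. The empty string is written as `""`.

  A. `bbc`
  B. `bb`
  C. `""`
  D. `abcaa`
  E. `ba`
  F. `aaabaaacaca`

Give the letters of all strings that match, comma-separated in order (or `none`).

A. `bbc` → match
B. `bb` → no match
C. `""` → match
D. `abcaa` → no match
E. `ba` → no match
F. `aaabaaacaca` → no match

A, C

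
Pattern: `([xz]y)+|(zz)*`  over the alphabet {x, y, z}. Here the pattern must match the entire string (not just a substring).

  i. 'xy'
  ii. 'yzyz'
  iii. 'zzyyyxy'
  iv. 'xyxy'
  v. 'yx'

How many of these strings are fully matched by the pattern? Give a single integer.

2

i. 'xy' → match
ii. 'yzyz' → no match
iii. 'zzyyyxy' → no match
iv. 'xyxy' → match
v. 'yx' → no match
Total matched: 2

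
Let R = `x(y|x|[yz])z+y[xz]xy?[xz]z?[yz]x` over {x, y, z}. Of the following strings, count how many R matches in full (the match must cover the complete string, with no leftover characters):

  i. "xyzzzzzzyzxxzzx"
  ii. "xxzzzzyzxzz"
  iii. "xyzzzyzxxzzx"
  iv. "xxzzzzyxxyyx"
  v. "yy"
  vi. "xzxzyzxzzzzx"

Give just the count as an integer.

2

i → match
ii → no match — must end with "x"
iii → match
iv → no match
v → no match — must start with "x"
vi → no match
Total matched: 2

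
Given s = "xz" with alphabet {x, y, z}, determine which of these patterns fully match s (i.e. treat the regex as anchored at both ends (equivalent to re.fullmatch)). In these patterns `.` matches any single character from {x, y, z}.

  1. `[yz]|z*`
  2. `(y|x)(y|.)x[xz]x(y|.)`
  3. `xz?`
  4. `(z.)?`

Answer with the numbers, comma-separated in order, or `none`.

1 → no match
2 → no match
3 → match
4 → no match

3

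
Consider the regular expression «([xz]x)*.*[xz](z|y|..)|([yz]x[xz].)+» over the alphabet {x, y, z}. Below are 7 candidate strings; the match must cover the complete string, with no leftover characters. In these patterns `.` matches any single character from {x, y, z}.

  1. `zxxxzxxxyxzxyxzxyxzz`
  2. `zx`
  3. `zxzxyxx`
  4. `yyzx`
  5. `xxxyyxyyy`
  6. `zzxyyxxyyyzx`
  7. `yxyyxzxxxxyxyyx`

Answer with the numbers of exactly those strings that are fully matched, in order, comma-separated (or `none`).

1 → match
2 → no match
3 → no match
4 → no match
5 → no match
6 → no match
7 → no match

1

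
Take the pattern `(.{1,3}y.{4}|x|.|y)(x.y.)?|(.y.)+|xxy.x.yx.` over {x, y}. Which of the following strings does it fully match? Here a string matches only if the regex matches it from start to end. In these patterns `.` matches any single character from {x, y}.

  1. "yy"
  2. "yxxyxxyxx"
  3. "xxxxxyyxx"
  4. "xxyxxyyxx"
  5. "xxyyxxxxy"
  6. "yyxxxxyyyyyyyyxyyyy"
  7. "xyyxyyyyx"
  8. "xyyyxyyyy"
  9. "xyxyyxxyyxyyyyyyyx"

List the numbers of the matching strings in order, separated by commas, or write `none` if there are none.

4, 7, 9

1 → no match
2 → no match
3 → no match
4 → match
5 → no match
6 → no match
7 → match
8 → no match
9 → match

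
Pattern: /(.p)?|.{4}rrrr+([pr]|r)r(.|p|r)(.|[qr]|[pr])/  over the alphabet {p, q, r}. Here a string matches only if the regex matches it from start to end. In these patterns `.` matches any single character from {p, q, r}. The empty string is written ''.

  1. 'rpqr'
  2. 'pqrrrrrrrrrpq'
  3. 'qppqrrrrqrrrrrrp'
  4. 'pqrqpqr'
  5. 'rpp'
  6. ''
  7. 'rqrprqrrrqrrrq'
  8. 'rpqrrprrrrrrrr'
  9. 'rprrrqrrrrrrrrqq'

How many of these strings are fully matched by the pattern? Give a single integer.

1 → no match
2 → match
3 → no match
4 → no match
5 → no match
6 → match
7 → no match
8 → no match
9 → no match
Total matched: 2

2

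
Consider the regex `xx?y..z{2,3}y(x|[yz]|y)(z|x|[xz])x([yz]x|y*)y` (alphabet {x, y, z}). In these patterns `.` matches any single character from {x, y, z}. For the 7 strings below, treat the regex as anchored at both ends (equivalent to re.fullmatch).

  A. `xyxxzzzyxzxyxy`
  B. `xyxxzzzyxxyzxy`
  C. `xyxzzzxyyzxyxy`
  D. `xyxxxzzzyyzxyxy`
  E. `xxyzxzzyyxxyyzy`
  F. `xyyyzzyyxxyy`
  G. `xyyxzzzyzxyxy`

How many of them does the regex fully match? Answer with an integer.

2

A → match
B → no match
C → no match
D → no match
E → no match
F → match
G → no match
Total matched: 2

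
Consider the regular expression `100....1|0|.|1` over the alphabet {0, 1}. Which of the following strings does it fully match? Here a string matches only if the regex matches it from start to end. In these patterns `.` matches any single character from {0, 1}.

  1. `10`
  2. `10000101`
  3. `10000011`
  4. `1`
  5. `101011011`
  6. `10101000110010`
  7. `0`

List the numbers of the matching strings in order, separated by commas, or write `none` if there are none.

1 → no match
2 → match
3 → match
4 → match
5 → no match
6 → no match
7 → match

2, 3, 4, 7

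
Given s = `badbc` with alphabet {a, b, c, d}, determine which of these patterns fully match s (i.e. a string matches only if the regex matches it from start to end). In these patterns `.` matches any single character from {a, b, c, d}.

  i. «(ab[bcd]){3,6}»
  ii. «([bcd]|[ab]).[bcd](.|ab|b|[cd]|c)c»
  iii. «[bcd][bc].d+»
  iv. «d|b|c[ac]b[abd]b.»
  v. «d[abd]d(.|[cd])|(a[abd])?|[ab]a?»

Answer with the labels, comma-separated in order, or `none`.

i → no match — must start with `ab`
ii → match
iii → no match — must end with `d`
iv → no match
v → no match

ii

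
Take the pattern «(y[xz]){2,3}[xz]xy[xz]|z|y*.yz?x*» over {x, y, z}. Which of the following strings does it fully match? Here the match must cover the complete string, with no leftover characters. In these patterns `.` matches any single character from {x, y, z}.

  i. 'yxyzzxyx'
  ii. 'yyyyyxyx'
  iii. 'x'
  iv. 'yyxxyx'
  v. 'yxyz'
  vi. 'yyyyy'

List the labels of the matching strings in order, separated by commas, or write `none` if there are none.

i → match
ii → match
iii → no match
iv → no match
v → match
vi → match

i, ii, v, vi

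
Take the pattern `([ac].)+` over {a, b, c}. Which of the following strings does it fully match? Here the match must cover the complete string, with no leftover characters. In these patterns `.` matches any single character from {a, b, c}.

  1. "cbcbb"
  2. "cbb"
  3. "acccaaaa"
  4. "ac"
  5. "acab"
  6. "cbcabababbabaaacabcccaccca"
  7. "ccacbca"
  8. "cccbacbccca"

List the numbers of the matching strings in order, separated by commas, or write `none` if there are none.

3, 4, 5

1 → no match
2 → no match
3 → match
4 → match
5 → match
6 → no match
7 → no match
8 → no match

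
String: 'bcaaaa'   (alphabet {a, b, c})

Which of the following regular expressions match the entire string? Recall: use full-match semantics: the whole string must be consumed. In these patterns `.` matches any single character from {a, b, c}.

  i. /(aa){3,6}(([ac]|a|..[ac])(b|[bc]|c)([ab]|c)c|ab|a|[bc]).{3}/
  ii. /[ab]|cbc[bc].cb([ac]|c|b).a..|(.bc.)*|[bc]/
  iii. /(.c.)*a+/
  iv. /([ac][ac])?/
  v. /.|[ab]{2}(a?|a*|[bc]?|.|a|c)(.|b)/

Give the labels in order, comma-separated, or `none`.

i → no match — must start with 'aa'
ii → no match
iii → match
iv → no match
v → no match

iii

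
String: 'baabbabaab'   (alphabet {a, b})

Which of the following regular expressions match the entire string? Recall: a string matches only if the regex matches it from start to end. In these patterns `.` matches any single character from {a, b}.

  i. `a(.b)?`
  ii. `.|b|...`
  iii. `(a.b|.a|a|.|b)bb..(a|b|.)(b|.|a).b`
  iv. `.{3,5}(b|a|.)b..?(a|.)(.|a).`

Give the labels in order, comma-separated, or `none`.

iv

i → no match — must start with 'a'
ii → no match
iii → no match
iv → match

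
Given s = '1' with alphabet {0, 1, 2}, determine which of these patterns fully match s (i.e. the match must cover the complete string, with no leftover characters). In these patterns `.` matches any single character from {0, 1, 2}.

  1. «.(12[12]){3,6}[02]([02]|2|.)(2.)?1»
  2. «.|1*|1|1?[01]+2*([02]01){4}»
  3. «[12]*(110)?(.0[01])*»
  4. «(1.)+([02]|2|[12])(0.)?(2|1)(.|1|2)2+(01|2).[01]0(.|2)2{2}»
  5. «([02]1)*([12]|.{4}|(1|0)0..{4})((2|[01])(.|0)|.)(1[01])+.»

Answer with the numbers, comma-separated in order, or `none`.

2, 3

1 → no match
2 → match
3 → match
4 → no match — must end with '2'
5 → no match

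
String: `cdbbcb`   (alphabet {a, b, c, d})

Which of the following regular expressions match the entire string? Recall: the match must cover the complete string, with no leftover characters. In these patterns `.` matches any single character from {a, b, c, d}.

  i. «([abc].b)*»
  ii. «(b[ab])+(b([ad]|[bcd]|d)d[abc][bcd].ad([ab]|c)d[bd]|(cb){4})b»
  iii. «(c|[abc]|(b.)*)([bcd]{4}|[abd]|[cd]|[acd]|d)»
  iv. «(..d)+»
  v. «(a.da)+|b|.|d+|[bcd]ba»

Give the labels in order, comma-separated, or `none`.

i → match
ii → no match — must start with `b`
iii → no match
iv → no match — must end with `d`
v → no match

i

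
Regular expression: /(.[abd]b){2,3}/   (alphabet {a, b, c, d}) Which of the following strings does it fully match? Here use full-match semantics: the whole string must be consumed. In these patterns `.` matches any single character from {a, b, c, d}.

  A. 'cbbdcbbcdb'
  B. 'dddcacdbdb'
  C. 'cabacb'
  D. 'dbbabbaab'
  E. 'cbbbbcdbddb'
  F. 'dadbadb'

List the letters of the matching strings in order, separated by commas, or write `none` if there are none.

D

A → no match
B → no match
C → no match
D → match
E → no match
F → no match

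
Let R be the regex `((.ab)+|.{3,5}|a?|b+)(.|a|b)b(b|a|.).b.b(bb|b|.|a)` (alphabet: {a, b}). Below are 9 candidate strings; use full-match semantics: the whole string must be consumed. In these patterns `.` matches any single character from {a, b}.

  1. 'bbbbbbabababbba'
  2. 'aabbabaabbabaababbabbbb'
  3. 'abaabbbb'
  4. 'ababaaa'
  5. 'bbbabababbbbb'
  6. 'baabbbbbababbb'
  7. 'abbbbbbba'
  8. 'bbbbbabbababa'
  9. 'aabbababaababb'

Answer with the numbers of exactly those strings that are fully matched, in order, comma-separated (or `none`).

2, 3, 5, 6, 7, 8, 9

1 → no match
2 → match
3. 'abaabbbb' → match
4. 'ababaaa' → no match
5 → match
6 → match
7. 'abbbbbbba' → match
8 → match
9 → match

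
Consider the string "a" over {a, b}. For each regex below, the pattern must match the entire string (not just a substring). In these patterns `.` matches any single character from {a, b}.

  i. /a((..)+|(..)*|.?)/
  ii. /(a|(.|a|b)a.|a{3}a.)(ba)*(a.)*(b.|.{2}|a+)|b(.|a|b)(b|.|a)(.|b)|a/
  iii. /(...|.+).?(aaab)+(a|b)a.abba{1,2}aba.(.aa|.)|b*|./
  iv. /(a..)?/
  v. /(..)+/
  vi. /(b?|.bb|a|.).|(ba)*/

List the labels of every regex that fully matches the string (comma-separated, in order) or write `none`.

i, ii, iii, vi

i → match
ii → match
iii → match
iv → no match
v → no match
vi → match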